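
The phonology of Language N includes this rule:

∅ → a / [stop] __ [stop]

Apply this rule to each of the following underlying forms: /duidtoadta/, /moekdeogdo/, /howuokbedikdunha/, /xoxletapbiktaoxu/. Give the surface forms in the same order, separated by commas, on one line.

duidatoadata, moekadeogado, howuokabedikadunha, xoxletapabikataoxu

/duidtoadta/: /d/ and /t/ form a stop–stop cluster, so [a] is inserted between them. /d/ and /t/ form a stop–stop cluster, so [a] is inserted between them. → [duidatoadata].
/moekdeogdo/: /k/ and /d/ form a stop–stop cluster, so [a] is inserted between them. /g/ and /d/ form a stop–stop cluster, so [a] is inserted between them. → [moekadeogado].
/howuokbedikdunha/: /k/ and /b/ form a stop–stop cluster, so [a] is inserted between them. /k/ and /d/ form a stop–stop cluster, so [a] is inserted between them. → [howuokabedikadunha].
/xoxletapbiktaoxu/: /p/ and /b/ form a stop–stop cluster, so [a] is inserted between them. /k/ and /t/ form a stop–stop cluster, so [a] is inserted between them. → [xoxletapabikataoxu].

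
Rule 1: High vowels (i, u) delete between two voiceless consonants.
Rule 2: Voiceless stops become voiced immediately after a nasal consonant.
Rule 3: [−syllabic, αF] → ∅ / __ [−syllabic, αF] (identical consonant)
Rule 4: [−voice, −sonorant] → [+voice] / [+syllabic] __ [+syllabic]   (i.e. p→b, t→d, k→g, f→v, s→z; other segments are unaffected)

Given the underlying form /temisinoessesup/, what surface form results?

temizinoezesp

Rule 1 (high vowel syncope): /u/ is a high vowel flanked by voiceless consonants /s/ and /p/, so it deletes. /temisinoessesup/ → temisinoessesp.
Rule 2 (post-nasal voicing): no segment meets the environment; /temisinoessesp/ is unchanged.
Rule 3 (degemination): /ss/ is a geminate; the first /s/ deletes. /temisinoessesp/ → temisinoesesp.
Rule 4 (intervocalic voicing): /s/ is a voiceless obstruent between vowels /i/ and /i/, so it voices to [z]. /s/ is a voiceless obstruent between vowels /e/ and /e/, so it voices to [z]. /temisinoesesp/ → temizinoezesp.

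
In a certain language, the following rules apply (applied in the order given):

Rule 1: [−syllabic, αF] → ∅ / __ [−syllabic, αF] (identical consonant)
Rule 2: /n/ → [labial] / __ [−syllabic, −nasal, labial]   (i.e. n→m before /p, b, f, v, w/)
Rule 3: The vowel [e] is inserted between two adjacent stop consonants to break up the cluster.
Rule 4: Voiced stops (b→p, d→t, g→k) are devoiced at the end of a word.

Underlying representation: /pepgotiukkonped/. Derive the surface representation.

pepegotiukompet

Rule 1 (degemination): /kk/ is a geminate; the first /k/ deletes. /pepgotiukkonped/ → pepgotiukonped.
Rule 2 (nasal place assimilation): /n/ precedes the labial consonant /p/, so it assimilates in place to [m]. /pepgotiukonped/ → pepgotiukomped.
Rule 3 (stop-cluster e-epenthesis): /p/ and /g/ form a stop–stop cluster, so [e] is inserted between them. /pepgotiukomped/ → pepegotiukomped.
Rule 4 (final devoicing): /d/ is a voiced stop in word-final position, so it devoices to [t]. /pepegotiukomped/ → pepegotiukompet.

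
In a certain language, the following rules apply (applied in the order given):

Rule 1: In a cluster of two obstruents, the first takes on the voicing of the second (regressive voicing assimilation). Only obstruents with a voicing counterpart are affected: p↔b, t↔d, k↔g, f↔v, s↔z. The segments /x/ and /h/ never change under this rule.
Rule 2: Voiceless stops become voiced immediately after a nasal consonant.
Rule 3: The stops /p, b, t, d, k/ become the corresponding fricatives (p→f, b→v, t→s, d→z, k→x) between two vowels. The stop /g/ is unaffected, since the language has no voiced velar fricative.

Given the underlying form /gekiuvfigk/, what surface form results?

gexiuffikk

Rule 1 (regressive voicing assimilation): /v/ precedes the voiceless obstruent /f/, so it devoices to [f] by assimilation. /g/ precedes the voiceless obstruent /k/, so it devoices to [k] by assimilation. /gekiuvfigk/ → gekiuffikk.
Rule 2 (post-nasal voicing): no segment meets the environment; /gekiuffikk/ is unchanged.
Rule 3 (intervocalic spirantization): /k/ is a stop between vowels /e/ and /i/, so it spirantizes to the fricative [x]. /gekiuffikk/ → gexiuffikk.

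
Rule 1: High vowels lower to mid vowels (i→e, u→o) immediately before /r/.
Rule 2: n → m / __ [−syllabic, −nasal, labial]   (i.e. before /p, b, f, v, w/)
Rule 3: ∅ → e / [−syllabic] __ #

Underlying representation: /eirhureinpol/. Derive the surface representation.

eerhoreimpole

Rule 1 (pre-rhotic lowering): /i/ is a high vowel immediately before /r/, so it lowers to [e]. /u/ is a high vowel immediately before /r/, so it lowers to [o]. /eirhureinpol/ → eerhoreinpol.
Rule 2 (nasal place assimilation): /n/ precedes the labial consonant /p/, so it assimilates in place to [m]. /eerhoreinpol/ → eerhoreimpol.
Rule 3 (final e-epenthesis): the form ends in the consonant /l/, so [e] is inserted word-finally. /eerhoreimpol/ → eerhoreimpole.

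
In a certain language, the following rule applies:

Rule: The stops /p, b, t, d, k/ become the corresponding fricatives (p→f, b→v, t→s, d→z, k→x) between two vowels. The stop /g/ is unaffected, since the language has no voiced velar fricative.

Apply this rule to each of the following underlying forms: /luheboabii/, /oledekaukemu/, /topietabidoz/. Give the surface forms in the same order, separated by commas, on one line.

/luheboabii/: /b/ is a stop between vowels /e/ and /o/, so it spirantizes to the fricative [v]. /b/ is a stop between vowels /a/ and /i/, so it spirantizes to the fricative [v]. → [luhevoavii].
/oledekaukemu/: /d/ is a stop between vowels /e/ and /e/, so it spirantizes to the fricative [z]. /k/ is a stop between vowels /e/ and /a/, so it spirantizes to the fricative [x]. /k/ is a stop between vowels /u/ and /e/, so it spirantizes to the fricative [x]. → [olezexauxemu].
/topietabidoz/: /p/ is a stop between vowels /o/ and /i/, so it spirantizes to the fricative [f]. /t/ is a stop between vowels /e/ and /a/, so it spirantizes to the fricative [s]. /b/ is a stop between vowels /a/ and /i/, so it spirantizes to the fricative [v]. /d/ is a stop between vowels /i/ and /o/, so it spirantizes to the fricative [z]. → [tofiesavizoz].

luhevoavii, olezexauxemu, tofiesavizoz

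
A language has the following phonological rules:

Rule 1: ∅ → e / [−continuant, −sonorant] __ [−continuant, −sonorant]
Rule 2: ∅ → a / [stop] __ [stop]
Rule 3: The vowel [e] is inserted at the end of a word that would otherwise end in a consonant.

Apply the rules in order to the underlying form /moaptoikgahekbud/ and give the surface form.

moapetoikegahekebude

Rule 1 (stop-cluster e-epenthesis): /p/ and /t/ form a stop–stop cluster, so [e] is inserted between them. /k/ and /g/ form a stop–stop cluster, so [e] is inserted between them. /k/ and /b/ form a stop–stop cluster, so [e] is inserted between them. /moaptoikgahekbud/ → moapetoikegahekebud.
Rule 2 (stop-cluster a-epenthesis): no segment meets the environment; /moapetoikegahekebud/ is unchanged.
Rule 3 (final e-epenthesis): the form ends in the consonant /d/, so [e] is inserted word-finally. /moapetoikegahekebud/ → moapetoikegahekebude.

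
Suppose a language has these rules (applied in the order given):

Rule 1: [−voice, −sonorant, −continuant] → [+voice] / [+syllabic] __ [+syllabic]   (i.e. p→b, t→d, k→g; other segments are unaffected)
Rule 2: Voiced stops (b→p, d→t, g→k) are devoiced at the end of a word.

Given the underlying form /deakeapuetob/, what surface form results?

Rule 1 (intervocalic voicing): /k/ is a voiceless stop between vowels /a/ and /e/, so it voices to [g]. /p/ is a voiceless stop between vowels /a/ and /u/, so it voices to [b]. /t/ is a voiceless stop between vowels /e/ and /o/, so it voices to [d]. /deakeapuetob/ → deageabuedob.
Rule 2 (final devoicing): /b/ is a voiced stop in word-final position, so it devoices to [p]. /deageabuedob/ → deageabuedop.

deageabuedop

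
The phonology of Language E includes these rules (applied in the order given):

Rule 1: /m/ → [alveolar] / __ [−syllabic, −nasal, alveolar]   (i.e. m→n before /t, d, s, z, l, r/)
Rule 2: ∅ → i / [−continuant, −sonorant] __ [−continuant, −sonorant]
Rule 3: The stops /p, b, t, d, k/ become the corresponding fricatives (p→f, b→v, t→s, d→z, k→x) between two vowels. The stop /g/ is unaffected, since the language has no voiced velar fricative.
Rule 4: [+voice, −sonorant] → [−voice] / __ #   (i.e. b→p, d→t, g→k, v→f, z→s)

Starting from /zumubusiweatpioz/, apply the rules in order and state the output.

zumuvusiweasifios

Rule 1 (nasal place assimilation): no segment meets the environment; /zumubusiweatpioz/ is unchanged.
Rule 2 (stop-cluster i-epenthesis): /t/ and /p/ form a stop–stop cluster, so [i] is inserted between them. /zumubusiweatpioz/ → zumubusiweatipioz.
Rule 3 (intervocalic spirantization): /b/ is a stop between vowels /u/ and /u/, so it spirantizes to the fricative [v]. /t/ is a stop between vowels /a/ and /i/, so it spirantizes to the fricative [s]. /p/ is a stop between vowels /i/ and /i/, so it spirantizes to the fricative [f]. /zumubusiweatipioz/ → zumuvusiweasifioz.
Rule 4 (final devoicing): /z/ is a voiced obstruent in word-final position, so it devoices to [s]. /zumuvusiweasifioz/ → zumuvusiweasifios.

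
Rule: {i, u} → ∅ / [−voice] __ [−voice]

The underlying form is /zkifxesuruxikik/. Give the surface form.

/i/ is a high vowel flanked by voiceless consonants /k/ and /f/, so it deletes.
/i/ is a high vowel flanked by voiceless consonants /x/ and /k/, so it deletes.
/i/ is a high vowel flanked by voiceless consonants /k/ and /k/, so it deletes.
Surface form: [zkfxesuruxkk].

zkfxesuruxkk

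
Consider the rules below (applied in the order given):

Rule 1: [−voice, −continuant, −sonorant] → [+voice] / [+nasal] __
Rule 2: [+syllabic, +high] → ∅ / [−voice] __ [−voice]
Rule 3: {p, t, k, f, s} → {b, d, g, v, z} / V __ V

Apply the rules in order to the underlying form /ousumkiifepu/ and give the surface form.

ouzumgiivebu

Rule 1 (post-nasal voicing): /k/ is a voiceless stop immediately after the nasal /m/, so it voices to [g]. /ousumkiifepu/ → ousumgiifepu.
Rule 2 (high vowel syncope): no segment meets the environment; /ousumgiifepu/ is unchanged.
Rule 3 (intervocalic voicing): /s/ is a voiceless obstruent between vowels /u/ and /u/, so it voices to [z]. /f/ is a voiceless obstruent between vowels /i/ and /e/, so it voices to [v]. /p/ is a voiceless obstruent between vowels /e/ and /u/, so it voices to [b]. /ousumgiifepu/ → ouzumgiivebu.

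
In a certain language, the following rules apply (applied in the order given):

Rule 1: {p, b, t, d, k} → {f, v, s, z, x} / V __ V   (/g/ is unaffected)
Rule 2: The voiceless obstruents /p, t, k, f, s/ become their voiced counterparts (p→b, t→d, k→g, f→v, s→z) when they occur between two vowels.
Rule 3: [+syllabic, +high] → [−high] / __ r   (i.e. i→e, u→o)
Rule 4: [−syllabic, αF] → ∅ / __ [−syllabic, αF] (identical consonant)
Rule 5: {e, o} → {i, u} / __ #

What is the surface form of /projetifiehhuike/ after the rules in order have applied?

Rule 1 (intervocalic spirantization): /t/ is a stop between vowels /e/ and /i/, so it spirantizes to the fricative [s]. /k/ is a stop between vowels /i/ and /e/, so it spirantizes to the fricative [x]. /projetifiehhuike/ → projesifiehhuixe.
Rule 2 (intervocalic voicing): /s/ is a voiceless obstruent between vowels /e/ and /i/, so it voices to [z]. /f/ is a voiceless obstruent between vowels /i/ and /i/, so it voices to [v]. /projesifiehhuixe/ → projeziviehhuixe.
Rule 3 (pre-rhotic lowering): no segment meets the environment; /projeziviehhuixe/ is unchanged.
Rule 4 (degemination): /hh/ is a geminate; the first /h/ deletes. /projeziviehhuixe/ → projeziviehuixe.
Rule 5 (final vowel raising): /e/ is a mid vowel in word-final position, so it raises to [i]. /projeziviehuixe/ → projeziviehuixi.

projeziviehuixi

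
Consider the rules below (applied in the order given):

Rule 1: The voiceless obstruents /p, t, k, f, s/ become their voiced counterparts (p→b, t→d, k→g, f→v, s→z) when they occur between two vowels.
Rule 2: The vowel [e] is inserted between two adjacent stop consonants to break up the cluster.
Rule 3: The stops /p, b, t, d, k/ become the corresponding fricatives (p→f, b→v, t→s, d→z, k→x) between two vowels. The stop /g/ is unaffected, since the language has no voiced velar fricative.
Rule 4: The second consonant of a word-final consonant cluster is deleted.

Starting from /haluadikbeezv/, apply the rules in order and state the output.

haluazixeveez

Rule 1 (intervocalic voicing): no segment meets the environment; /haluadikbeezv/ is unchanged.
Rule 2 (stop-cluster e-epenthesis): /k/ and /b/ form a stop–stop cluster, so [e] is inserted between them. /haluadikbeezv/ → haluadikebeezv.
Rule 3 (intervocalic spirantization): /d/ is a stop between vowels /a/ and /i/, so it spirantizes to the fricative [z]. /k/ is a stop between vowels /i/ and /e/, so it spirantizes to the fricative [x]. /b/ is a stop between vowels /e/ and /e/, so it spirantizes to the fricative [v]. /haluadikebeezv/ → haluazixeveezv.
Rule 4 (final cluster simplification): /v/ is the second consonant of a word-final cluster /zv/, so it deletes. /haluazixeveezv/ → haluazixeveez.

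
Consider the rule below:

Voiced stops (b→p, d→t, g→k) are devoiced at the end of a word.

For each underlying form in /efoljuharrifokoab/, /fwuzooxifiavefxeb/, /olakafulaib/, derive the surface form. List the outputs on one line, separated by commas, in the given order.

efoljuharrifokoap, fwuzooxifiavefxep, olakafulaip

/efoljuharrifokoab/: /b/ is a voiced stop in word-final position, so it devoices to [p]. → [efoljuharrifokoap].
/fwuzooxifiavefxeb/: /b/ is a voiced stop in word-final position, so it devoices to [p]. → [fwuzooxifiavefxep].
/olakafulaib/: /b/ is a voiced stop in word-final position, so it devoices to [p]. → [olakafulaip].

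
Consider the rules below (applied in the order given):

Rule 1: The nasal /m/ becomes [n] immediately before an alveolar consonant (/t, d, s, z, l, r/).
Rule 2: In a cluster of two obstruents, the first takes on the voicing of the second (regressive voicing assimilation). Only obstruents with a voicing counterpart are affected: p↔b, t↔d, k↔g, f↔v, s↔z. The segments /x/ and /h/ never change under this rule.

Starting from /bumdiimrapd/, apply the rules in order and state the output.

Rule 1 (nasal place assimilation): /m/ precedes the alveolar consonant /d/, so it assimilates in place to [n]. /m/ precedes the alveolar consonant /r/, so it assimilates in place to [n]. /bumdiimrapd/ → bundiinrapd.
Rule 2 (regressive voicing assimilation): /p/ precedes the voiced obstruent /d/, so it voices to [b] by assimilation. /bundiinrapd/ → bundiinrabd.

bundiinrabd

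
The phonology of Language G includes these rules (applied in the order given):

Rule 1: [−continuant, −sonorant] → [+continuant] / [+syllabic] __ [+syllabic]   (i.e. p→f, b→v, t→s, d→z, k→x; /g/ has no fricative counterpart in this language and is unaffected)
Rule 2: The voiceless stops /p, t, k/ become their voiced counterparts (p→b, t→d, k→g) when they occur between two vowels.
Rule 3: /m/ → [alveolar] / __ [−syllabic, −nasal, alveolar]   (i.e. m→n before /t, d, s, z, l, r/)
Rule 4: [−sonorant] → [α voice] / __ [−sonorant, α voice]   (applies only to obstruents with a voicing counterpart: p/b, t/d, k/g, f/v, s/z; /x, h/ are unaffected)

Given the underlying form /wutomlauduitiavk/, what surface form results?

wusonlauzuisiafk

Rule 1 (intervocalic spirantization): /t/ is a stop between vowels /u/ and /o/, so it spirantizes to the fricative [s]. /d/ is a stop between vowels /u/ and /u/, so it spirantizes to the fricative [z]. /t/ is a stop between vowels /i/ and /i/, so it spirantizes to the fricative [s]. /wutomlauduitiavk/ → wusomlauzuisiavk.
Rule 2 (intervocalic voicing): no segment meets the environment; /wusomlauzuisiavk/ is unchanged.
Rule 3 (nasal place assimilation): /m/ precedes the alveolar consonant /l/, so it assimilates in place to [n]. /wusomlauzuisiavk/ → wusonlauzuisiavk.
Rule 4 (regressive voicing assimilation): /v/ precedes the voiceless obstruent /k/, so it devoices to [f] by assimilation. /wusonlauzuisiavk/ → wusonlauzuisiafk.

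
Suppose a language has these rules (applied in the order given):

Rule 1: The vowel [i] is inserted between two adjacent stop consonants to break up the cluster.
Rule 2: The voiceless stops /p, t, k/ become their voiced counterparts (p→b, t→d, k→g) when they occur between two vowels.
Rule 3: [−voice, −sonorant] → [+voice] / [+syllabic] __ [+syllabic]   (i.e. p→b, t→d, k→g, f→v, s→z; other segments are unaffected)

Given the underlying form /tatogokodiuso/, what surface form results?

Rule 1 (stop-cluster i-epenthesis): no segment meets the environment; /tatogokodiuso/ is unchanged.
Rule 2 (intervocalic voicing): /t/ is a voiceless stop between vowels /a/ and /o/, so it voices to [d]. /k/ is a voiceless stop between vowels /o/ and /o/, so it voices to [g]. /tatogokodiuso/ → tadogogodiuso.
Rule 3 (intervocalic voicing): /s/ is a voiceless obstruent between vowels /u/ and /o/, so it voices to [z]. /tadogogodiuso/ → tadogogodiuzo.

tadogogodiuzo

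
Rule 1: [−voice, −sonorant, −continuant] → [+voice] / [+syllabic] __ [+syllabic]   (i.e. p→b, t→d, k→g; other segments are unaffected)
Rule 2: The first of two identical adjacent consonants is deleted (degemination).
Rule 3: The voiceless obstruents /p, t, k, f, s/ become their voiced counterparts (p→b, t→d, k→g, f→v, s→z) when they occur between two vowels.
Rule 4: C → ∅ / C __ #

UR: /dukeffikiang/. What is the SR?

dugevigian

Rule 1 (intervocalic voicing): /k/ is a voiceless stop between vowels /u/ and /e/, so it voices to [g]. /k/ is a voiceless stop between vowels /i/ and /i/, so it voices to [g]. /dukeffikiang/ → dugeffigiang.
Rule 2 (degemination): /ff/ is a geminate; the first /f/ deletes. /dugeffigiang/ → dugefigiang.
Rule 3 (intervocalic voicing): /f/ is a voiceless obstruent between vowels /e/ and /i/, so it voices to [v]. /dugefigiang/ → dugevigiang.
Rule 4 (final cluster simplification): /g/ is the second consonant of a word-final cluster /ng/, so it deletes. /dugevigiang/ → dugevigian.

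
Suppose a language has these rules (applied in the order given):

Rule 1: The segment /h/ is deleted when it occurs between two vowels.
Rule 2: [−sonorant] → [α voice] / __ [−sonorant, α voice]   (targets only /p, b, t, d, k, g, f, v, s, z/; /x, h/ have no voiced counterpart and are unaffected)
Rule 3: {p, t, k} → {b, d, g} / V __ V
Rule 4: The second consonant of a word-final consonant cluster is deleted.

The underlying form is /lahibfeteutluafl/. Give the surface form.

Rule 1 (intervocalic h-deletion): /h/ occurs between vowels /a/ and /i/, so it deletes. /lahibfeteutluafl/ → laibfeteutluafl.
Rule 2 (regressive voicing assimilation): /b/ precedes the voiceless obstruent /f/, so it devoices to [p] by assimilation. /laibfeteutluafl/ → laipfeteutluafl.
Rule 3 (intervocalic voicing): /t/ is a voiceless stop between vowels /e/ and /e/, so it voices to [d]. /laipfeteutluafl/ → laipfedeutluafl.
Rule 4 (final cluster simplification): /l/ is the second consonant of a word-final cluster /fl/, so it deletes. /laipfedeutluafl/ → laipfedeutluaf.

laipfedeutluaf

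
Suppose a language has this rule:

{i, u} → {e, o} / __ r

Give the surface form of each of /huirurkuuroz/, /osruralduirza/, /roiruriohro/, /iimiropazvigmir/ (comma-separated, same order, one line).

/huirurkuuroz/: /i/ is a high vowel immediately before /r/, so it lowers to [e]. /u/ is a high vowel immediately before /r/, so it lowers to [o]. /u/ is a high vowel immediately before /r/, so it lowers to [o]. → [huerorkuoroz].
/osruralduirza/: /u/ is a high vowel immediately before /r/, so it lowers to [o]. /i/ is a high vowel immediately before /r/, so it lowers to [e]. → [osroralduerza].
/roiruriohro/: /i/ is a high vowel immediately before /r/, so it lowers to [e]. /u/ is a high vowel immediately before /r/, so it lowers to [o]. → [roeroriohro].
/iimiropazvigmir/: /i/ is a high vowel immediately before /r/, so it lowers to [e]. /i/ is a high vowel immediately before /r/, so it lowers to [e]. → [iimeropazvigmer].

huerorkuoroz, osroralduerza, roeroriohro, iimeropazvigmer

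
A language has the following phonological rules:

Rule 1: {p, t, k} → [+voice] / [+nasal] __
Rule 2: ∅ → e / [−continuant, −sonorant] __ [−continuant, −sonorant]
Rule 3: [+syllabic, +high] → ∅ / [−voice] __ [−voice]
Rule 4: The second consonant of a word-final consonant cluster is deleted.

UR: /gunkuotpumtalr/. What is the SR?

gunguotepumdal

Rule 1 (post-nasal voicing): /k/ is a voiceless stop immediately after the nasal /n/, so it voices to [g]. /t/ is a voiceless stop immediately after the nasal /m/, so it voices to [d]. /gunkuotpumtalr/ → gunguotpumdalr.
Rule 2 (stop-cluster e-epenthesis): /t/ and /p/ form a stop–stop cluster, so [e] is inserted between them. /gunguotpumdalr/ → gunguotepumdalr.
Rule 3 (high vowel syncope): no segment meets the environment; /gunguotepumdalr/ is unchanged.
Rule 4 (final cluster simplification): /r/ is the second consonant of a word-final cluster /lr/, so it deletes. /gunguotepumdalr/ → gunguotepumdal.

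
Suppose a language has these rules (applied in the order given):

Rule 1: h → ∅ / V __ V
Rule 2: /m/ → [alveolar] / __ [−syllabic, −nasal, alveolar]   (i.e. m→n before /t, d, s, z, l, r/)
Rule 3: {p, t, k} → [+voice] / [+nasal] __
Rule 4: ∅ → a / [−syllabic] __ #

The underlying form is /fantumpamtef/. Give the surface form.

Rule 1 (intervocalic h-deletion): no segment meets the environment; /fantumpamtef/ is unchanged.
Rule 2 (nasal place assimilation): /m/ precedes the alveolar consonant /t/, so it assimilates in place to [n]. /fantumpamtef/ → fantumpantef.
Rule 3 (post-nasal voicing): /t/ is a voiceless stop immediately after the nasal /n/, so it voices to [d]. /p/ is a voiceless stop immediately after the nasal /m/, so it voices to [b]. /t/ is a voiceless stop immediately after the nasal /n/, so it voices to [d]. /fantumpantef/ → fandumbandef.
Rule 4 (final a-epenthesis): the form ends in the consonant /f/, so [a] is inserted word-finally. /fandumbandef/ → fandumbandefa.

fandumbandefa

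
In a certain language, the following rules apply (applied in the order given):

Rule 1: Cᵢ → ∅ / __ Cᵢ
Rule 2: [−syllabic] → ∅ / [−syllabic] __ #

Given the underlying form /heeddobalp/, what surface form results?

heedobal

Rule 1 (degemination): /dd/ is a geminate; the first /d/ deletes. /heeddobalp/ → heedobalp.
Rule 2 (final cluster simplification): /p/ is the second consonant of a word-final cluster /lp/, so it deletes. /heedobalp/ → heedobal.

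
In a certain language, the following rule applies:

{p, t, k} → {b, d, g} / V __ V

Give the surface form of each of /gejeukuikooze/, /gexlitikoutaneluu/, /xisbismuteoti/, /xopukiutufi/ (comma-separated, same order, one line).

/gejeukuikooze/: /k/ is a voiceless stop between vowels /u/ and /u/, so it voices to [g]. /k/ is a voiceless stop between vowels /i/ and /o/, so it voices to [g]. → [gejeuguigooze].
/gexlitikoutaneluu/: /t/ is a voiceless stop between vowels /i/ and /i/, so it voices to [d]. /k/ is a voiceless stop between vowels /i/ and /o/, so it voices to [g]. /t/ is a voiceless stop between vowels /u/ and /a/, so it voices to [d]. → [gexlidigoudaneluu].
/xisbismuteoti/: /t/ is a voiceless stop between vowels /u/ and /e/, so it voices to [d]. /t/ is a voiceless stop between vowels /o/ and /i/, so it voices to [d]. → [xisbismudeodi].
/xopukiutufi/: /p/ is a voiceless stop between vowels /o/ and /u/, so it voices to [b]. /k/ is a voiceless stop between vowels /u/ and /i/, so it voices to [g]. /t/ is a voiceless stop between vowels /u/ and /u/, so it voices to [d]. → [xobugiudufi].

gejeuguigooze, gexlidigoudaneluu, xisbismudeodi, xobugiudufi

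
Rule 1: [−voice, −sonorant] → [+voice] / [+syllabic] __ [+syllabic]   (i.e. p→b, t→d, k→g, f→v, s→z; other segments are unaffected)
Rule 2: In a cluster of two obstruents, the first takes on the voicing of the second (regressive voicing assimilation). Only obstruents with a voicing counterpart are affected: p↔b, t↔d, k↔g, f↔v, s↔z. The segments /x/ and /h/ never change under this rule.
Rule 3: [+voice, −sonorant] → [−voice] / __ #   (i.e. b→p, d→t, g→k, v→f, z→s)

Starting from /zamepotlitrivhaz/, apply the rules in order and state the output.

zamebotlitrifhas

Rule 1 (intervocalic voicing): /p/ is a voiceless obstruent between vowels /e/ and /o/, so it voices to [b]. /zamepotlitrivhaz/ → zamebotlitrivhaz.
Rule 2 (regressive voicing assimilation): /v/ precedes the voiceless obstruent /h/, so it devoices to [f] by assimilation. /zamebotlitrivhaz/ → zamebotlitrifhaz.
Rule 3 (final devoicing): /z/ is a voiced obstruent in word-final position, so it devoices to [s]. /zamebotlitrifhaz/ → zamebotlitrifhas.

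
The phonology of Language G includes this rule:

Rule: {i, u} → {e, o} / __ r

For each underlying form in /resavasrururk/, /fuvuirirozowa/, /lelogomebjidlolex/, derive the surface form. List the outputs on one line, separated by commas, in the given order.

/resavasrururk/: /u/ is a high vowel immediately before /r/, so it lowers to [o]. /u/ is a high vowel immediately before /r/, so it lowers to [o]. → [resavasrorork].
/fuvuirirozowa/: /i/ is a high vowel immediately before /r/, so it lowers to [e]. /i/ is a high vowel immediately before /r/, so it lowers to [e]. → [fuvuererozowa].
/lelogomebjidlolex/: the rule's environment is not met; surfaces unchanged as [lelogomebjidlolex].

resavasrorork, fuvuererozowa, lelogomebjidlolex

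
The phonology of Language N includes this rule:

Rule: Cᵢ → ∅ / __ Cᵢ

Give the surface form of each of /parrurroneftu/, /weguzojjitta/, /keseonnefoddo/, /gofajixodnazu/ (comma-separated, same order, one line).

paruroneftu, weguzojita, keseonefodo, gofajixodnazu

/parrurroneftu/: /rr/ is a geminate; the first /r/ deletes. /rr/ is a geminate; the first /r/ deletes. → [paruroneftu].
/weguzojjitta/: /jj/ is a geminate; the first /j/ deletes. /tt/ is a geminate; the first /t/ deletes. → [weguzojita].
/keseonnefoddo/: /nn/ is a geminate; the first /n/ deletes. /dd/ is a geminate; the first /d/ deletes. → [keseonefodo].
/gofajixodnazu/: the rule's environment is not met; surfaces unchanged as [gofajixodnazu].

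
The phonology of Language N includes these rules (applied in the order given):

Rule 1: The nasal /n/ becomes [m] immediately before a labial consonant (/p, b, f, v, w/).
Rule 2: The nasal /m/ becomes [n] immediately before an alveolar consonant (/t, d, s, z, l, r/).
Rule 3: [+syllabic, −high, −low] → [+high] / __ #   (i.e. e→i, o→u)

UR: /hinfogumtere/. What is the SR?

himfogunteri

Rule 1 (nasal place assimilation): /n/ precedes the labial consonant /f/, so it assimilates in place to [m]. /hinfogumtere/ → himfogumtere.
Rule 2 (nasal place assimilation): /m/ precedes the alveolar consonant /t/, so it assimilates in place to [n]. /himfogumtere/ → himfoguntere.
Rule 3 (final vowel raising): /e/ is a mid vowel in word-final position, so it raises to [i]. /himfoguntere/ → himfogunteri.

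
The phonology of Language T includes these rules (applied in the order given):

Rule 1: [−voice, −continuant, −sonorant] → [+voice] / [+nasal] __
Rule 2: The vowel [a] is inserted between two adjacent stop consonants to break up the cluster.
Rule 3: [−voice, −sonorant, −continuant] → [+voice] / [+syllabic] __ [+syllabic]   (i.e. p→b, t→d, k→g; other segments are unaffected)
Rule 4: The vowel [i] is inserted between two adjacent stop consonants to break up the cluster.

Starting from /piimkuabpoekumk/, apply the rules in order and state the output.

Rule 1 (post-nasal voicing): /k/ is a voiceless stop immediately after the nasal /m/, so it voices to [g]. /k/ is a voiceless stop immediately after the nasal /m/, so it voices to [g]. /piimkuabpoekumk/ → piimguabpoekumg.
Rule 2 (stop-cluster a-epenthesis): /b/ and /p/ form a stop–stop cluster, so [a] is inserted between them. /piimguabpoekumg/ → piimguabapoekumg.
Rule 3 (intervocalic voicing): /p/ is a voiceless stop between vowels /a/ and /o/, so it voices to [b]. /k/ is a voiceless stop between vowels /e/ and /u/, so it voices to [g]. /piimguabapoekumg/ → piimguababoegumg.
Rule 4 (stop-cluster i-epenthesis): no segment meets the environment; /piimguababoegumg/ is unchanged.

piimguababoegumg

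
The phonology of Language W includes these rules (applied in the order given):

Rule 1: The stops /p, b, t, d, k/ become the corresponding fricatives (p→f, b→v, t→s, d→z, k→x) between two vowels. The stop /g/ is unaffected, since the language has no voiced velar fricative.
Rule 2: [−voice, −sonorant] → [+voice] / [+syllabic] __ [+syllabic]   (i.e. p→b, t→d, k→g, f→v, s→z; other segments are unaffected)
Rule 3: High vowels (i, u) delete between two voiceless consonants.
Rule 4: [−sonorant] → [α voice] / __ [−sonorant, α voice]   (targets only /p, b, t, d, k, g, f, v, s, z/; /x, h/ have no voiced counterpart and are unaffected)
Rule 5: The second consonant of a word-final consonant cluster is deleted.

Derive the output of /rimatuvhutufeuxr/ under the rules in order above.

Rule 1 (intervocalic spirantization): /t/ is a stop between vowels /a/ and /u/, so it spirantizes to the fricative [s]. /t/ is a stop between vowels /u/ and /u/, so it spirantizes to the fricative [s]. /rimatuvhutufeuxr/ → rimasuvhusufeuxr.
Rule 2 (intervocalic voicing): /s/ is a voiceless obstruent between vowels /a/ and /u/, so it voices to [z]. /s/ is a voiceless obstruent between vowels /u/ and /u/, so it voices to [z]. /f/ is a voiceless obstruent between vowels /u/ and /e/, so it voices to [v]. /rimasuvhusufeuxr/ → rimazuvhuzuveuxr.
Rule 3 (high vowel syncope): no segment meets the environment; /rimazuvhuzuveuxr/ is unchanged.
Rule 4 (regressive voicing assimilation): /v/ precedes the voiceless obstruent /h/, so it devoices to [f] by assimilation. /rimazuvhuzuveuxr/ → rimazufhuzuveuxr.
Rule 5 (final cluster simplification): /r/ is the second consonant of a word-final cluster /xr/, so it deletes. /rimazufhuzuveuxr/ → rimazufhuzuveux.

rimazufhuzuveux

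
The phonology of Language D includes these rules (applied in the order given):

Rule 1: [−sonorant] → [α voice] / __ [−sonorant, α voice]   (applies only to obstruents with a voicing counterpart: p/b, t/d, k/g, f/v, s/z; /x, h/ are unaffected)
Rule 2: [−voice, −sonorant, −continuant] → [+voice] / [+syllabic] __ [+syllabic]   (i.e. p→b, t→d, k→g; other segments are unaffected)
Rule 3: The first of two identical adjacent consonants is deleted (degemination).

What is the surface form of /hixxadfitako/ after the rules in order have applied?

Rule 1 (regressive voicing assimilation): /d/ precedes the voiceless obstruent /f/, so it devoices to [t] by assimilation. /hixxadfitako/ → hixxatfitako.
Rule 2 (intervocalic voicing): /t/ is a voiceless stop between vowels /i/ and /a/, so it voices to [d]. /k/ is a voiceless stop between vowels /a/ and /o/, so it voices to [g]. /hixxatfitako/ → hixxatfidago.
Rule 3 (degemination): /xx/ is a geminate; the first /x/ deletes. /hixxatfidago/ → hixatfidago.

hixatfidago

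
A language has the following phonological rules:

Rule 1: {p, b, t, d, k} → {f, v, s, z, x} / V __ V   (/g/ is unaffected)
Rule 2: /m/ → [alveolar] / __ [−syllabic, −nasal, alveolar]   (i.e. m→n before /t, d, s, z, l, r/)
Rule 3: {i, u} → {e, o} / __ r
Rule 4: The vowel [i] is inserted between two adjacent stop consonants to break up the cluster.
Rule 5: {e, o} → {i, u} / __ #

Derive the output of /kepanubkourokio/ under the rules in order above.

kefanubikooroxiu

Rule 1 (intervocalic spirantization): /p/ is a stop between vowels /e/ and /a/, so it spirantizes to the fricative [f]. /k/ is a stop between vowels /o/ and /i/, so it spirantizes to the fricative [x]. /kepanubkourokio/ → kefanubkouroxio.
Rule 2 (nasal place assimilation): no segment meets the environment; /kefanubkouroxio/ is unchanged.
Rule 3 (pre-rhotic lowering): /u/ is a high vowel immediately before /r/, so it lowers to [o]. /kefanubkouroxio/ → kefanubkooroxio.
Rule 4 (stop-cluster i-epenthesis): /b/ and /k/ form a stop–stop cluster, so [i] is inserted between them. /kefanubkooroxio/ → kefanubikooroxio.
Rule 5 (final vowel raising): /o/ is a mid vowel in word-final position, so it raises to [u]. /kefanubikooroxio/ → kefanubikooroxiu.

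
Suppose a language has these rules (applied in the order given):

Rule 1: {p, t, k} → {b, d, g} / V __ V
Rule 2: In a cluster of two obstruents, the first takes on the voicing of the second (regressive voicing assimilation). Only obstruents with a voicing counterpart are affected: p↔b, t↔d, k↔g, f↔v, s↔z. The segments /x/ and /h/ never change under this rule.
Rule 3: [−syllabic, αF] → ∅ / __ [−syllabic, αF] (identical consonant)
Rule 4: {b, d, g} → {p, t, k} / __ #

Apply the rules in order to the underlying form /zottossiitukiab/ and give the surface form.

zotosiidugiap

Rule 1 (intervocalic voicing): /t/ is a voiceless stop between vowels /i/ and /u/, so it voices to [d]. /k/ is a voiceless stop between vowels /u/ and /i/, so it voices to [g]. /zottossiitukiab/ → zottossiidugiab.
Rule 2 (regressive voicing assimilation): no segment meets the environment; /zottossiidugiab/ is unchanged.
Rule 3 (degemination): /tt/ is a geminate; the first /t/ deletes. /ss/ is a geminate; the first /s/ deletes. /zottossiidugiab/ → zotosiidugiab.
Rule 4 (final devoicing): /b/ is a voiced stop in word-final position, so it devoices to [p]. /zotosiidugiab/ → zotosiidugiap.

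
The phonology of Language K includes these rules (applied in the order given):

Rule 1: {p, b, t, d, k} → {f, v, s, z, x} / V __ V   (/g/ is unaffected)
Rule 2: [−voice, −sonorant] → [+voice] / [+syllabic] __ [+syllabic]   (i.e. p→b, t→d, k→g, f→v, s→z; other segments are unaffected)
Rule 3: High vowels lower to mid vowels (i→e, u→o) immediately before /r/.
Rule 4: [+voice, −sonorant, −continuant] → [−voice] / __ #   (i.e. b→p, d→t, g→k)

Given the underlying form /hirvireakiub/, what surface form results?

hervereaxiup

Rule 1 (intervocalic spirantization): /k/ is a stop between vowels /a/ and /i/, so it spirantizes to the fricative [x]. /hirvireakiub/ → hirvireaxiub.
Rule 2 (intervocalic voicing): no segment meets the environment; /hirvireaxiub/ is unchanged.
Rule 3 (pre-rhotic lowering): /i/ is a high vowel immediately before /r/, so it lowers to [e]. /i/ is a high vowel immediately before /r/, so it lowers to [e]. /hirvireaxiub/ → hervereaxiub.
Rule 4 (final devoicing): /b/ is a voiced stop in word-final position, so it devoices to [p]. /hervereaxiub/ → hervereaxiup.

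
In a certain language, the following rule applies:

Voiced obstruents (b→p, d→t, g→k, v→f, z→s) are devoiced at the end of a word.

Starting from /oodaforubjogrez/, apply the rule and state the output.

oodaforubjogres

Scanning /oodaforubjogrez/: /d/ at position 3 is not in the conditioning environment; /b/ at position 9 is not in the conditioning environment; /g/ at position 12 is not in the conditioning environment; /z/ is a voiced obstruent in word-final position, so it devoices to [s].
Result: [oodaforubjogres].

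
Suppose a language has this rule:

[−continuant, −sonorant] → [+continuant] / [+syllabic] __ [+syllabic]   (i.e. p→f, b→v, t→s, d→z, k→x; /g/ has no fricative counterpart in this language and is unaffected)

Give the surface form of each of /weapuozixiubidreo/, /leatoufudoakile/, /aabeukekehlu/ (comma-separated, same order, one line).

weafuozixiuvidreo, leasoufuzoaxile, aaveuxexehlu

/weapuozixiubidreo/: /p/ is a stop between vowels /a/ and /u/, so it spirantizes to the fricative [f]. /b/ is a stop between vowels /u/ and /i/, so it spirantizes to the fricative [v]. → [weafuozixiuvidreo].
/leatoufudoakile/: /t/ is a stop between vowels /a/ and /o/, so it spirantizes to the fricative [s]. /d/ is a stop between vowels /u/ and /o/, so it spirantizes to the fricative [z]. /k/ is a stop between vowels /a/ and /i/, so it spirantizes to the fricative [x]. → [leasoufuzoaxile].
/aabeukekehlu/: /b/ is a stop between vowels /a/ and /e/, so it spirantizes to the fricative [v]. /k/ is a stop between vowels /u/ and /e/, so it spirantizes to the fricative [x]. /k/ is a stop between vowels /e/ and /e/, so it spirantizes to the fricative [x]. → [aaveuxexehlu].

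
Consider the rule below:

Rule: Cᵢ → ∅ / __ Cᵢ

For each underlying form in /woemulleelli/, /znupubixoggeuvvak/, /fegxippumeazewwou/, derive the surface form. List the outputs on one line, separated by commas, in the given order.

woemuleeli, znupubixogeuvak, fegxipumeazewou

/woemulleelli/: /ll/ is a geminate; the first /l/ deletes. /ll/ is a geminate; the first /l/ deletes. → [woemuleeli].
/znupubixoggeuvvak/: /gg/ is a geminate; the first /g/ deletes. /vv/ is a geminate; the first /v/ deletes. → [znupubixogeuvak].
/fegxippumeazewwou/: /pp/ is a geminate; the first /p/ deletes. /ww/ is a geminate; the first /w/ deletes. → [fegxipumeazewou].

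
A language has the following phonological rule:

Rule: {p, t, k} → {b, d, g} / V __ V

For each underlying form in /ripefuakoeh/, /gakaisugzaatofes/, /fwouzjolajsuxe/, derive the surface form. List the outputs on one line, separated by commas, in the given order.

/ripefuakoeh/: /p/ is a voiceless stop between vowels /i/ and /e/, so it voices to [b]. /k/ is a voiceless stop between vowels /a/ and /o/, so it voices to [g]. → [ribefuagoeh].
/gakaisugzaatofes/: /k/ is a voiceless stop between vowels /a/ and /a/, so it voices to [g]. /t/ is a voiceless stop between vowels /a/ and /o/, so it voices to [d]. → [gagaisugzaadofes].
/fwouzjolajsuxe/: the rule's environment is not met; surfaces unchanged as [fwouzjolajsuxe].

ribefuagoeh, gagaisugzaadofes, fwouzjolajsuxe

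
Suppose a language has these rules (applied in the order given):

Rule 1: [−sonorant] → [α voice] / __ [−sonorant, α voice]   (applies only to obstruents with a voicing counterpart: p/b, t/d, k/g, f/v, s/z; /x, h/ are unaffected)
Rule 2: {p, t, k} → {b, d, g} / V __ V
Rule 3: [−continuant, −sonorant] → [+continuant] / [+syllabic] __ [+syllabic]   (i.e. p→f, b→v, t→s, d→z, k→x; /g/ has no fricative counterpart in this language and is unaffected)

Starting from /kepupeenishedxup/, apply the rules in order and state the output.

Rule 1 (regressive voicing assimilation): /d/ precedes the voiceless obstruent /x/, so it devoices to [t] by assimilation. /kepupeenishedxup/ → kepupeenishetxup.
Rule 2 (intervocalic voicing): /p/ is a voiceless stop between vowels /e/ and /u/, so it voices to [b]. /p/ is a voiceless stop between vowels /u/ and /e/, so it voices to [b]. /kepupeenishetxup/ → kebubeenishetxup.
Rule 3 (intervocalic spirantization): /b/ is a stop between vowels /e/ and /u/, so it spirantizes to the fricative [v]. /b/ is a stop between vowels /u/ and /e/, so it spirantizes to the fricative [v]. /kebubeenishetxup/ → kevuveenishetxup.

kevuveenishetxup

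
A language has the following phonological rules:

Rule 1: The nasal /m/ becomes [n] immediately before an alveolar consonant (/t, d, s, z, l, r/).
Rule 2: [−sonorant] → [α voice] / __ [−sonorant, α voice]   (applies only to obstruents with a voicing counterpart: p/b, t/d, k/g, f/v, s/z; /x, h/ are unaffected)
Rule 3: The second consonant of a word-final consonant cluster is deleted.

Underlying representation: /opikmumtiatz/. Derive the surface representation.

opikmuntiad

Rule 1 (nasal place assimilation): /m/ precedes the alveolar consonant /t/, so it assimilates in place to [n]. /opikmumtiatz/ → opikmuntiatz.
Rule 2 (regressive voicing assimilation): /t/ precedes the voiced obstruent /z/, so it voices to [d] by assimilation. /opikmuntiatz/ → opikmuntiadz.
Rule 3 (final cluster simplification): /z/ is the second consonant of a word-final cluster /dz/, so it deletes. /opikmuntiadz/ → opikmuntiad.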